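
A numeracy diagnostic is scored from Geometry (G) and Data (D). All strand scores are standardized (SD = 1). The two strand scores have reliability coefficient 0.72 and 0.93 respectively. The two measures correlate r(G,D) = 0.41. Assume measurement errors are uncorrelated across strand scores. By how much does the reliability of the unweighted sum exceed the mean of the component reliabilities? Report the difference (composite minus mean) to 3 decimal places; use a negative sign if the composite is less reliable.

Var(sum) = 2 + 0.82 = 2.82; true-score variance = 1.65 + 0.82 = 2.47; composite reliability = 0.8759.
Mean component reliability = 0.8250.
Difference = 0.8759 − 0.8250 = 0.051.

0.051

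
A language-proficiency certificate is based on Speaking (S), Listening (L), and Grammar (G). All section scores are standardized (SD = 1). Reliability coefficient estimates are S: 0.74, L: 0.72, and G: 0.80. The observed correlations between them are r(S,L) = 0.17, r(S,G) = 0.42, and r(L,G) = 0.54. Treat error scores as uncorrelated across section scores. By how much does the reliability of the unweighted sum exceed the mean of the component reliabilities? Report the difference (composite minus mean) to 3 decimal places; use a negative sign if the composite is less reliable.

Var(sum) = 3 + 2.26 = 5.26; true-score variance = 2.26 + 2.26 = 4.52; composite reliability = 0.8593.
Mean component reliability = 0.7533.
Difference = 0.8593 − 0.7533 = 0.106.

0.106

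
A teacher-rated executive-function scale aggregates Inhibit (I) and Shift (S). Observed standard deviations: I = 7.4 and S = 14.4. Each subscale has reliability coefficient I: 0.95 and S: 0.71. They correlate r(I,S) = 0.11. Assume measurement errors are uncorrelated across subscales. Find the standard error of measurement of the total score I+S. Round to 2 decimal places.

Var(total) = 262.12 + 23.4432 = 285.563.
True-score variance = 199.248 + 23.4432 = 222.691, so reliability = 0.7798.
Error variance = 285.563 − 222.691 = 62.8724; SEM = √62.8724 = 7.93.

7.93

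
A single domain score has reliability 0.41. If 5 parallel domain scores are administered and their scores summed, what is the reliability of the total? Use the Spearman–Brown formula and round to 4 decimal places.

ρ_k = kρ / (1 + (k−1)ρ) = 5·0.41 / (1 + 4·0.41) = 2.050 / 2.640 = 0.7765.

0.7765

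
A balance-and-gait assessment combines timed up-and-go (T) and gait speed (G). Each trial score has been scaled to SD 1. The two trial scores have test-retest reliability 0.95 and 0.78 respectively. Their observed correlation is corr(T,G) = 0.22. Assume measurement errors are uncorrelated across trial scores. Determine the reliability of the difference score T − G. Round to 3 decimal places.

0.827

Var(T−G) = 1 + 1 − 2·0.22 = 2 − 0.44 = 1.56.
With uncorrelated errors the cross-covariances are all true-score covariance, so they carry over unchanged; only the diagonal terms shrink to ρᵢσᵢ².
True-score variance = [0.95 + 0.78] − 0.44 = 1.73 − 0.44 = 1.29.
Reliability = 1.29 / 1.56 = 0.827.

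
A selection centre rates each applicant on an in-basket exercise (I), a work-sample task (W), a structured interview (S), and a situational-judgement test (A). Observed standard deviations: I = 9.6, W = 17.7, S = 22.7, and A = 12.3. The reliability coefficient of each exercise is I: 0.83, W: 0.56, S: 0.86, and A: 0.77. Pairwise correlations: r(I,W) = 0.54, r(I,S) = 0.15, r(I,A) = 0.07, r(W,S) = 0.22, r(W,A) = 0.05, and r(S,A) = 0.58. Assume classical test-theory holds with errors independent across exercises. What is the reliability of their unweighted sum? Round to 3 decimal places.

Var(I+W+S+A) = 9.6² + 17.7² + 22.7² + 12.3² + 2·[9.6·17.7·0.54 + 9.6·22.7·0.15 + 9.6·12.3·0.07 + 17.7·22.7·0.22 + 17.7·12.3·0.05 + 22.7·12.3·0.58] = 1072.03 + 787.863 = 1859.89.
Because errors are independent across components, Cov(Tᵢ,Tⱼ) = Cov(Xᵢ,Xⱼ); the off-diagonal part of the true-score variance is the same as above.
True-score variance = [9.6²·0.83 + 17.7²·0.56 + 22.7²·0.86 + 12.3²·0.77] + 787.863 = 811.578 + 787.863 = 1599.44.
Reliability = 1599.44 / 1859.89 = 0.860.

0.860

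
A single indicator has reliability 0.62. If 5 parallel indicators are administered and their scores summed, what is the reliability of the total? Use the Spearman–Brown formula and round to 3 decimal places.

0.891

ρ_k = kρ / (1 + (k−1)ρ) = 5·0.62 / (1 + 4·0.62) = 3.100 / 3.480 = 0.891.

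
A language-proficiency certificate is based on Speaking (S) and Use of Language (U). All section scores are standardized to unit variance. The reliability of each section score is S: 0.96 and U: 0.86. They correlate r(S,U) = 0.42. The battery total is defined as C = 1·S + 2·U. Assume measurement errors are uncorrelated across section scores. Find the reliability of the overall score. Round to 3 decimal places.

Var(C) = 1 + 2² + 2·[2·0.42] = 5 + 1.68 = 6.68.
Under uncorrelated errors the observed covariances equal the true-score covariances, so only the own-variance terms attenuate.
True-score variance = [0.96 + 2²·0.86] + 1.68 = 4.4 + 1.68 = 6.08.
Reliability = 6.08 / 6.68 = 0.910.

0.910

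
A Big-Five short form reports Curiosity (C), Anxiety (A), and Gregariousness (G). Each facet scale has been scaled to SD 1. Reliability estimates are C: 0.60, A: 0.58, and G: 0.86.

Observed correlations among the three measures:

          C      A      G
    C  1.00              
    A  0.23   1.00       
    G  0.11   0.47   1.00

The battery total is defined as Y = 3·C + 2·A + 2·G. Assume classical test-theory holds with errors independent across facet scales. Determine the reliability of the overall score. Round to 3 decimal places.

0.765

Var(Y) = 3² + 2² + 2² + 2·[6·0.23 + 6·0.11 + 4·0.47] = 17 + 7.84 = 24.84.
With uncorrelated errors the cross-covariances are all true-score covariance, so they carry over unchanged; only the diagonal terms shrink to ρᵢσᵢ².
True-score variance = [3²·0.60 + 2²·0.58 + 2²·0.86] + 7.84 = 11.16 + 7.84 = 19.
Reliability = 19 / 24.84 = 0.765.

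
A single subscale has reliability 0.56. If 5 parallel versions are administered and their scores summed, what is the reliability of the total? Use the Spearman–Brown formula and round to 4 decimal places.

0.8642

ρ_k = kρ / (1 + (k−1)ρ) = 5·0.56 / (1 + 4·0.56) = 2.800 / 3.240 = 0.8642.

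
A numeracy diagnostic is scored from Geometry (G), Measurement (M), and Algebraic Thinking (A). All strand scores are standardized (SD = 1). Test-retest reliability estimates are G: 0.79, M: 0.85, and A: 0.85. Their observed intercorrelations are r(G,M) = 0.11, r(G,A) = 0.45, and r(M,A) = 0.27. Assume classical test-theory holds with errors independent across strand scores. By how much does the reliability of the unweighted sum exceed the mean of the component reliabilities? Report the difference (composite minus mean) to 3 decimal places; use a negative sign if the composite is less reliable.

0.061

Var(sum) = 3 + 1.66 = 4.66; true-score variance = 2.49 + 1.66 = 4.15; composite reliability = 0.8906.
Mean component reliability = 0.8300.
Difference = 0.8906 − 0.8300 = 0.061.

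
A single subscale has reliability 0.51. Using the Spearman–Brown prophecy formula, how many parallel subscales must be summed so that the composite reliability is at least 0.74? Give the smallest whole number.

3

k ≥ ρ*(1−ρ₁)/(ρ₁(1−ρ*)) = 0.74·0.49 / (0.51·0.26) = 2.735.
Smallest integer k = 3.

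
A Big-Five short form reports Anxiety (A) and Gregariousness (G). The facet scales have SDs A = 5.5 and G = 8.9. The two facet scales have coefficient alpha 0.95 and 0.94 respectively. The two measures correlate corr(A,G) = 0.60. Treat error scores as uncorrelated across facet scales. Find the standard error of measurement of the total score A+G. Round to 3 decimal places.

Var(total) = 109.46 + 58.74 = 168.2.
True-score variance = 103.195 + 58.74 = 161.935, so reliability = 0.9628.
Error variance = 168.2 − 161.935 = 6.2651; SEM = √6.2651 = 2.503.

2.503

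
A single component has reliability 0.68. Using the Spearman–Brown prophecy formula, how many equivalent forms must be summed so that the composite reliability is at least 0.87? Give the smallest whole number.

k ≥ ρ*(1−ρ₁)/(ρ₁(1−ρ*)) = 0.87·0.32 / (0.68·0.13) = 3.149.
Smallest integer k = 4.

4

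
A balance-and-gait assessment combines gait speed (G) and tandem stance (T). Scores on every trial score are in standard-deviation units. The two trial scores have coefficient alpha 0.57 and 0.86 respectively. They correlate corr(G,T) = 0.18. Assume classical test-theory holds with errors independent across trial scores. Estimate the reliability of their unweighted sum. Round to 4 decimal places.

Var(G+T) = 2 + 2·[0.18] = 2 + 0.36 = 2.36.
Under uncorrelated errors the observed covariances equal the true-score covariances, so only the own-variance terms attenuate.
True-score variance = [0.57 + 0.86] + 0.36 = 1.43 + 0.36 = 1.79.
Reliability = 1.79 / 2.36 = 0.7585.

0.7585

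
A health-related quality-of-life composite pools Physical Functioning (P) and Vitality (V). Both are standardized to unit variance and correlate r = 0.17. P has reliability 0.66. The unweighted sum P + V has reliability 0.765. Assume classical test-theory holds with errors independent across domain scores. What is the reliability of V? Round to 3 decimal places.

Var(P+V) = 2 + 2·0.17 = 2.340.
True-score variance = ρ_P + ρ_V + 2·0.17, so 0.765 = (0.66 + ρ_V + 0.34) / 2.340.
ρ_V = 0.765·2.340 − 0.66 − 0.34 = 0.790.

0.790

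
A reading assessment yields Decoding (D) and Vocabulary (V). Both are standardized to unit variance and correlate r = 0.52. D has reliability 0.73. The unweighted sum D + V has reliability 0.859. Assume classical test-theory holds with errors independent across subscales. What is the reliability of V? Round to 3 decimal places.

Var(D+V) = 2 + 2·0.52 = 3.040.
True-score variance = ρ_D + ρ_V + 2·0.52, so 0.859 = (0.73 + ρ_V + 1.04) / 3.040.
ρ_V = 0.859·3.040 − 0.73 − 1.04 = 0.841.

0.841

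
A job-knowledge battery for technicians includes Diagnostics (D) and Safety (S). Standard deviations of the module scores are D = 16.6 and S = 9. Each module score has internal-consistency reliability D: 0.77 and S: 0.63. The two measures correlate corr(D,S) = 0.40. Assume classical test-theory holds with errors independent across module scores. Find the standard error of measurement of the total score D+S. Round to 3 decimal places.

Var(total) = 356.56 + 119.52 = 476.08.
True-score variance = 263.211 + 119.52 = 382.731, so reliability = 0.8039.
Error variance = 476.08 − 382.731 = 93.3488; SEM = √93.3488 = 9.662.

9.662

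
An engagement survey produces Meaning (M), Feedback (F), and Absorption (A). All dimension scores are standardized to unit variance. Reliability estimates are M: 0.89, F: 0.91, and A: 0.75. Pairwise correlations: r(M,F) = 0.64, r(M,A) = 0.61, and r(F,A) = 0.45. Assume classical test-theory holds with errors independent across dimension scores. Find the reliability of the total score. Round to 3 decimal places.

0.930

Var(M+F+A) = 3 + 2·[0.64 + 0.61 + 0.45] = 3 + 3.4 = 6.4.
With uncorrelated errors the cross-covariances are all true-score covariance, so they carry over unchanged; only the diagonal terms shrink to ρᵢσᵢ².
True-score variance = [0.89 + 0.91 + 0.75] + 3.4 = 2.55 + 3.4 = 5.95.
Reliability = 5.95 / 6.4 = 0.930.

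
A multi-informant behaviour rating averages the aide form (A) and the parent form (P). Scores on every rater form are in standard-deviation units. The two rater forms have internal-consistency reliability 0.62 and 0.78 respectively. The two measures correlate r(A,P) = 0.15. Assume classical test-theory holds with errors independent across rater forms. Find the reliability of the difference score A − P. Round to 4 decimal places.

Var(A−P) = 1 + 1 − 2·0.15 = 2 − 0.3 = 1.7.
Because errors are independent across components, Cov(Tᵢ,Tⱼ) = Cov(Xᵢ,Xⱼ); the off-diagonal part of the true-score variance is the same as above.
True-score variance = [0.62 + 0.78] − 0.3 = 1.4 − 0.3 = 1.1.
Reliability = 1.1 / 1.7 = 0.6471.

0.6471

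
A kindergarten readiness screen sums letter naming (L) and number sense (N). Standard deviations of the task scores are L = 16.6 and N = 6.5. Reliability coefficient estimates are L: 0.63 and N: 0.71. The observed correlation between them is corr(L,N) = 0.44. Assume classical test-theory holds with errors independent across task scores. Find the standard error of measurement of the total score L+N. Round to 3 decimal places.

10.687

Var(total) = 317.81 + 94.952 = 412.762.
True-score variance = 203.6 + 94.952 = 298.552, so reliability = 0.7233.
Error variance = 412.762 − 298.552 = 114.21; SEM = √114.21 = 10.687.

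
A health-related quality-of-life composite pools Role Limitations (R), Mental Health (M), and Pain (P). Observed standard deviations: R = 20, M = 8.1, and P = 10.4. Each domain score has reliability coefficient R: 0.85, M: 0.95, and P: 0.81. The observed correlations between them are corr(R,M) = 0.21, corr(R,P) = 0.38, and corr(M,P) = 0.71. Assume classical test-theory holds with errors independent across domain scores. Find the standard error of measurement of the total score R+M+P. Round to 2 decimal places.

Var(total) = 573.77 + 345.741 = 919.511.
True-score variance = 489.939 + 345.741 = 835.68, so reliability = 0.9088.
Error variance = 919.511 − 835.68 = 83.8309; SEM = √83.8309 = 9.16.

9.16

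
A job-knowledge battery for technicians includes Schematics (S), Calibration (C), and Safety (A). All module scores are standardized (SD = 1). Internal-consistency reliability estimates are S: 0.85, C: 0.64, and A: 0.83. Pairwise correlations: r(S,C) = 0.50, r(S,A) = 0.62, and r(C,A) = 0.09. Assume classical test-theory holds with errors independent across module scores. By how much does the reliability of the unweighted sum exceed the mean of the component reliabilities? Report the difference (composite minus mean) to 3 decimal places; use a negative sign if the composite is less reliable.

0.101

Var(sum) = 3 + 2.42 = 5.42; true-score variance = 2.32 + 2.42 = 4.74; composite reliability = 0.8745.
Mean component reliability = 0.7733.
Difference = 0.8745 − 0.7733 = 0.101.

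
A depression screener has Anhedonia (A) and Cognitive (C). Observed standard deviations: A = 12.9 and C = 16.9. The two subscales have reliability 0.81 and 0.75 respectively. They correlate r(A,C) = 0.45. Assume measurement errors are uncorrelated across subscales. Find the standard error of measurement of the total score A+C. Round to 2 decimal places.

Var(total) = 452.02 + 196.209 = 648.229.
True-score variance = 349 + 196.209 = 545.209, so reliability = 0.8411.
Error variance = 648.229 − 545.209 = 103.02; SEM = √103.02 = 10.15.

10.15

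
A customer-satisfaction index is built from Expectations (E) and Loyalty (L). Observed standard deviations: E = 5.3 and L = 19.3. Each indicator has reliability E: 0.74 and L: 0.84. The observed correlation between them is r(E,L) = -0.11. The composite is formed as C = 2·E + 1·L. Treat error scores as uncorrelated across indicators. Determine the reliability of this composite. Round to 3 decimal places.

0.798

Var(C) = 2²·5.3² + 19.3² + 2·[2·5.3·19.3·(-0.11)] = 484.85 − 45.0076 = 439.842.
With uncorrelated errors the cross-covariances are all true-score covariance, so they carry over unchanged; only the diagonal terms shrink to ρᵢσᵢ².
True-score variance = [2²·5.3²·0.74 + 19.3²·0.84] − 45.0076 = 396.038 − 45.0076 = 351.03.
Reliability = 351.03 / 439.842 = 0.798.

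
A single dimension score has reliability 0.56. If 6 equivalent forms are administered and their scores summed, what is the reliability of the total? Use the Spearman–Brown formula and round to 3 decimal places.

0.884

ρ_k = kρ / (1 + (k−1)ρ) = 6·0.56 / (1 + 5·0.56) = 3.360 / 3.800 = 0.884.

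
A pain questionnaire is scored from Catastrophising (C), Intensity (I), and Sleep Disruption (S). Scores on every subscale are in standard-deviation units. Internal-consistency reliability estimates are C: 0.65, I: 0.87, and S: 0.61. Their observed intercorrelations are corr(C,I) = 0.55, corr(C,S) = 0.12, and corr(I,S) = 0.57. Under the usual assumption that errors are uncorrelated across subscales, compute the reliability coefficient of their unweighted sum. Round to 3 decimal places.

Var(C+I+S) = 3 + 2·[0.55 + 0.12 + 0.57] = 3 + 2.48 = 5.48.
Because errors are independent across components, Cov(Tᵢ,Tⱼ) = Cov(Xᵢ,Xⱼ); the off-diagonal part of the true-score variance is the same as above.
True-score variance = [0.65 + 0.87 + 0.61] + 2.48 = 2.13 + 2.48 = 4.61.
Reliability = 4.61 / 5.48 = 0.841.

0.841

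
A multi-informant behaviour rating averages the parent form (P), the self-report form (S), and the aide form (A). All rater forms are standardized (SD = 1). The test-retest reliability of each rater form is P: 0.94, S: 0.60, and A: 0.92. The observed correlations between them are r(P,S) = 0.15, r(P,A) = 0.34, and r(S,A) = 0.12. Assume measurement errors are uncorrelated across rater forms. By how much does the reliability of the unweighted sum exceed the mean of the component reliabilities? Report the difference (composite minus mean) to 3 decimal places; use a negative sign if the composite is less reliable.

Var(sum) = 3 + 1.22 = 4.22; true-score variance = 2.46 + 1.22 = 3.68; composite reliability = 0.8720.
Mean component reliability = 0.8200.
Difference = 0.8720 − 0.8200 = 0.052.

0.052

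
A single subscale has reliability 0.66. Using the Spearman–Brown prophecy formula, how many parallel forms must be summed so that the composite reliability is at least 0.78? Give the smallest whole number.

k ≥ ρ*(1−ρ₁)/(ρ₁(1−ρ*)) = 0.78·0.34 / (0.66·0.22) = 1.826.
Smallest integer k = 2.

2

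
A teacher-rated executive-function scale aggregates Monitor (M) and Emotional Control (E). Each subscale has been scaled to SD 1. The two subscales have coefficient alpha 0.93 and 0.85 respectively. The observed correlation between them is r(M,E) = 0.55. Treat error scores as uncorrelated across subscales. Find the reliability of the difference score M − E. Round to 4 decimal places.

Var(M−E) = 1 + 1 − 2·0.55 = 2 − 1.1 = 0.9.
With uncorrelated errors the cross-covariances are all true-score covariance, so they carry over unchanged; only the diagonal terms shrink to ρᵢσᵢ².
True-score variance = [0.93 + 0.85] − 1.1 = 1.78 − 1.1 = 0.68.
Reliability = 0.68 / 0.9 = 0.7556.

0.7556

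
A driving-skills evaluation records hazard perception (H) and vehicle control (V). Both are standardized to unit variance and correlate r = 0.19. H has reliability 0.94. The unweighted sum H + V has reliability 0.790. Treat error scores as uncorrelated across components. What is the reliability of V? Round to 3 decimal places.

Var(H+V) = 2 + 2·0.19 = 2.380.
True-score variance = ρ_H + ρ_V + 2·0.19, so 0.790 = (0.94 + ρ_V + 0.38) / 2.380.
ρ_V = 0.790·2.380 − 0.94 − 0.38 = 0.560.

0.560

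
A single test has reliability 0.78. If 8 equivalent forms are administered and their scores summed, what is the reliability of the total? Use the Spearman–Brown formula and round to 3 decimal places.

0.966

ρ_k = kρ / (1 + (k−1)ρ) = 8·0.78 / (1 + 7·0.78) = 6.240 / 6.460 = 0.966.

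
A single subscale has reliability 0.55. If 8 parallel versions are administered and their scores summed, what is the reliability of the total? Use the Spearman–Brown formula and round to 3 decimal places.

0.907

ρ_k = kρ / (1 + (k−1)ρ) = 8·0.55 / (1 + 7·0.55) = 4.400 / 4.850 = 0.907.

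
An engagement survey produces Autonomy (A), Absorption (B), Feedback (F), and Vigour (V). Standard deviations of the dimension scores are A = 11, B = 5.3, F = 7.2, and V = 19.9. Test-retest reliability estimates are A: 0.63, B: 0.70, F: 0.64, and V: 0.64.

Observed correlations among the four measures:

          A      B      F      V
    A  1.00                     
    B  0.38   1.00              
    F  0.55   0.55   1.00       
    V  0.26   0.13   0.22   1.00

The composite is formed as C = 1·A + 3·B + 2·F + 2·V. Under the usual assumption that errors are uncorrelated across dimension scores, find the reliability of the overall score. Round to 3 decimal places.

Var(C) = 11² + 3²·5.3² + 2²·7.2² + 2²·19.9² + 2·[3·11·5.3·0.38 + 2·11·7.2·0.55 + 2·11·19.9·0.26 + 6·5.3·7.2·0.55 + 6·5.3·19.9·0.13 + 4·7.2·19.9·0.22] = 2165.21 + 1203.38 = 3368.59.
Under uncorrelated errors the observed covariances equal the true-score covariances, so only the own-variance terms attenuate.
True-score variance = [11²·0.63 + 3²·5.3²·0.70 + 2²·7.2²·0.64 + 2²·19.9²·0.64] + 1203.38 = 1399.69 + 1203.38 = 2603.07.
Reliability = 2603.07 / 3368.59 = 0.773.

0.773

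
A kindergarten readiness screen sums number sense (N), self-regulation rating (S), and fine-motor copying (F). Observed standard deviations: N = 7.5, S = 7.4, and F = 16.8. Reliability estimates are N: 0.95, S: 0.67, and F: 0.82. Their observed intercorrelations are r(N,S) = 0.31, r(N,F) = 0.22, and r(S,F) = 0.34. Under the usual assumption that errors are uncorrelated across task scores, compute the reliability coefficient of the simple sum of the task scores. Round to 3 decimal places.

0.874

Var(N+S+F) = 7.5² + 7.4² + 16.8² + 2·[7.5·7.4·0.31 + 7.5·16.8·0.22 + 7.4·16.8·0.34] = 393.25 + 174.388 = 567.638.
Under uncorrelated errors the observed covariances equal the true-score covariances, so only the own-variance terms attenuate.
True-score variance = [7.5²·0.95 + 7.4²·0.67 + 16.8²·0.82] + 174.388 = 321.564 + 174.388 = 495.951.
Reliability = 495.951 / 567.638 = 0.874.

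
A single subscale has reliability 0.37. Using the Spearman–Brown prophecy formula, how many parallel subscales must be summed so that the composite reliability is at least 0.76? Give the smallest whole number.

k ≥ ρ*(1−ρ₁)/(ρ₁(1−ρ*)) = 0.76·0.63 / (0.37·0.24) = 5.392.
Smallest integer k = 6.

6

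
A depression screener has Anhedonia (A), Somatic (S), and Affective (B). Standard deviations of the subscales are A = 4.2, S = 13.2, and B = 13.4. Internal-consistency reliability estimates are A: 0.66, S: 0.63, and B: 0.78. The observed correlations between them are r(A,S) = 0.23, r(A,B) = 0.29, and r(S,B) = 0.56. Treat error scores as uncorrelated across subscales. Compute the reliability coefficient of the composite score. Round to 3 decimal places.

0.825

Var(A+S+B) = 4.2² + 13.2² + 13.4² + 2·[4.2·13.2·0.23 + 4.2·13.4·0.29 + 13.2·13.4·0.56] = 371.44 + 256.25 = 627.69.
Under uncorrelated errors the observed covariances equal the true-score covariances, so only the own-variance terms attenuate.
True-score variance = [4.2²·0.66 + 13.2²·0.63 + 13.4²·0.78] + 256.25 = 261.47 + 256.25 = 517.721.
Reliability = 517.721 / 627.69 = 0.825.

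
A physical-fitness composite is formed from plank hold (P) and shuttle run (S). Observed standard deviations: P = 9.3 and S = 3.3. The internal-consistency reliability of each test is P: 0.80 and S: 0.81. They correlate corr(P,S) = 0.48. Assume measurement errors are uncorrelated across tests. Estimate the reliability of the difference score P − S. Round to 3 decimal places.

Var(P−S) = 9.3² + 3.3² − 2·9.3·3.3·0.48 = 97.38 − 29.4624 = 67.9176.
Because errors are independent across components, Cov(Tᵢ,Tⱼ) = Cov(Xᵢ,Xⱼ); the off-diagonal part of the true-score variance is the same as above.
True-score variance = [9.3²·0.80 + 3.3²·0.81] − 29.4624 = 78.0129 − 29.4624 = 48.5505.
Reliability = 48.5505 / 67.9176 = 0.715.

0.715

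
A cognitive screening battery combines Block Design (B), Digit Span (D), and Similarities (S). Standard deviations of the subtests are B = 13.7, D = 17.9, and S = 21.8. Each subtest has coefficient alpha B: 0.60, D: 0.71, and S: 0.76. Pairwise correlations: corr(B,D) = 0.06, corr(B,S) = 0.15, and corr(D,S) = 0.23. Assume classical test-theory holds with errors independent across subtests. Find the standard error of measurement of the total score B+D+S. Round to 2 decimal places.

Var(total) = 983.34 + 298.527 = 1281.87.
True-score variance = 701.287 + 298.527 = 999.814, so reliability = 0.7800.
Error variance = 1281.87 − 999.814 = 282.052; SEM = √282.052 = 16.79.

16.79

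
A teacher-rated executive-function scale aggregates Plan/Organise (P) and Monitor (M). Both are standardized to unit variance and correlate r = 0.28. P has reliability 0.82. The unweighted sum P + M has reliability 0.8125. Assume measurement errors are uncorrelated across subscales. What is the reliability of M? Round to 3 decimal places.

Var(P+M) = 2 + 2·0.28 = 2.560.
True-score variance = ρ_P + ρ_M + 2·0.28, so 0.8125 = (0.82 + ρ_M + 0.56) / 2.560.
ρ_M = 0.8125·2.560 − 0.82 − 0.56 = 0.700.

0.700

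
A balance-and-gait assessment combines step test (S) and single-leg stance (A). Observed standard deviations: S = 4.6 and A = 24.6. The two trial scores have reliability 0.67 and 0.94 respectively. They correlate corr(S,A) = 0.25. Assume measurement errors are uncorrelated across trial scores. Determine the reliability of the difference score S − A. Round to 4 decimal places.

0.9240

Var(S−A) = 4.6² + 24.6² − 2·4.6·24.6·0.25 = 626.32 − 56.58 = 569.74.
With uncorrelated errors the cross-covariances are all true-score covariance, so they carry over unchanged; only the diagonal terms shrink to ρᵢσᵢ².
True-score variance = [4.6²·0.67 + 24.6²·0.94] − 56.58 = 583.028 − 56.58 = 526.448.
Reliability = 526.448 / 569.74 = 0.9240.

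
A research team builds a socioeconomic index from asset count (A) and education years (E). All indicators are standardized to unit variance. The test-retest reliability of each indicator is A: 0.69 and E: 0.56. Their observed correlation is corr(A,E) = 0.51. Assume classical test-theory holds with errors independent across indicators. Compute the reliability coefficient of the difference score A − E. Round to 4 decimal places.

Var(A−E) = 1 + 1 − 2·0.51 = 2 − 1.02 = 0.98.
With uncorrelated errors the cross-covariances are all true-score covariance, so they carry over unchanged; only the diagonal terms shrink to ρᵢσᵢ².
True-score variance = [0.69 + 0.56] − 1.02 = 1.25 − 1.02 = 0.23.
Reliability = 0.23 / 0.98 = 0.2347.

0.2347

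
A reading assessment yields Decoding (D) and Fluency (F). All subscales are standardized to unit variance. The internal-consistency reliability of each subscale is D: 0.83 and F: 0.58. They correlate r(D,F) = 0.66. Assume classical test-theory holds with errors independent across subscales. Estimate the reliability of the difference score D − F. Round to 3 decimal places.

0.132

Var(D−F) = 1 + 1 − 2·0.66 = 2 − 1.32 = 0.68.
With uncorrelated errors the cross-covariances are all true-score covariance, so they carry over unchanged; only the diagonal terms shrink to ρᵢσᵢ².
True-score variance = [0.83 + 0.58] − 1.32 = 1.41 − 1.32 = 0.09.
Reliability = 0.09 / 0.68 = 0.132.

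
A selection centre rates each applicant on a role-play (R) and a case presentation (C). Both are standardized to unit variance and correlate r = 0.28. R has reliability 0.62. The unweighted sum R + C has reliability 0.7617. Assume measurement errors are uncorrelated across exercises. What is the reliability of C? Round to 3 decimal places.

Var(R+C) = 2 + 2·0.28 = 2.560.
True-score variance = ρ_R + ρ_C + 2·0.28, so 0.7617 = (0.62 + ρ_C + 0.56) / 2.560.
ρ_C = 0.7617·2.560 − 0.62 − 0.56 = 0.770.

0.770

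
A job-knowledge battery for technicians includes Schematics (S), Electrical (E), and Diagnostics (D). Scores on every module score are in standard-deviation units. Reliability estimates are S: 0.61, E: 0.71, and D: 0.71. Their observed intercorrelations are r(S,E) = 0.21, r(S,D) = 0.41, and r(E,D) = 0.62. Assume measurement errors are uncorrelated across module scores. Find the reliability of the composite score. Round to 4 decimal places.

0.8230

Var(S+E+D) = 3 + 2·[0.21 + 0.41 + 0.62] = 3 + 2.48 = 5.48.
Under uncorrelated errors the observed covariances equal the true-score covariances, so only the own-variance terms attenuate.
True-score variance = [0.61 + 0.71 + 0.71] + 2.48 = 2.03 + 2.48 = 4.51.
Reliability = 4.51 / 5.48 = 0.8230.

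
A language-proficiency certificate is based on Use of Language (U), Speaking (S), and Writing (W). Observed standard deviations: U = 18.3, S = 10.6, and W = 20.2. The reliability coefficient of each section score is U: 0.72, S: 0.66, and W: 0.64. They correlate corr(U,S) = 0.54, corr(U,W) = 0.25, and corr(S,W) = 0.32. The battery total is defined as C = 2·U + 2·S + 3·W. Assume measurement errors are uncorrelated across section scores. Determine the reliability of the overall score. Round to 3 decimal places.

0.775

Var(C) = 2²·18.3² + 2²·10.6² + 3²·20.2² + 2·[4·18.3·10.6·0.54 + 6·18.3·20.2·0.25 + 6·10.6·20.2·0.32] = 5461.36 + 2769.19 = 8230.55.
Because errors are independent across components, Cov(Tᵢ,Tⱼ) = Cov(Xᵢ,Xⱼ); the off-diagonal part of the true-score variance is the same as above.
True-score variance = [2²·18.3²·0.72 + 2²·10.6²·0.66 + 3²·20.2²·0.64] + 2769.19 = 3611.42 + 2769.19 = 6380.62.
Reliability = 6380.62 / 8230.55 = 0.775.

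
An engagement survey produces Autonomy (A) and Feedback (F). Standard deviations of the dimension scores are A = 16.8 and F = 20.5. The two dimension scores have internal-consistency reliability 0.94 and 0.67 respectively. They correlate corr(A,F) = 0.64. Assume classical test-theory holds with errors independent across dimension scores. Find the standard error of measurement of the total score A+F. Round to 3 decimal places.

12.475

Var(total) = 702.49 + 440.832 = 1143.32.
True-score variance = 546.873 + 440.832 = 987.705, so reliability = 0.8639.
Error variance = 1143.32 − 987.705 = 155.617; SEM = √155.617 = 12.475.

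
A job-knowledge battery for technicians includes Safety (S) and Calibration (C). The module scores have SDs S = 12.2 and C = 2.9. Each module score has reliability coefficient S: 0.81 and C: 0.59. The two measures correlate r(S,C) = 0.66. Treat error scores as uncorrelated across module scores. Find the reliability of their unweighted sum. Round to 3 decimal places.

0.844

Var(S+C) = 12.2² + 2.9² + 2·[12.2·2.9·0.66] = 157.25 + 46.7016 = 203.952.
Because errors are independent across components, Cov(Tᵢ,Tⱼ) = Cov(Xᵢ,Xⱼ); the off-diagonal part of the true-score variance is the same as above.
True-score variance = [12.2²·0.81 + 2.9²·0.59] + 46.7016 = 125.522 + 46.7016 = 172.224.
Reliability = 172.224 / 203.952 = 0.844.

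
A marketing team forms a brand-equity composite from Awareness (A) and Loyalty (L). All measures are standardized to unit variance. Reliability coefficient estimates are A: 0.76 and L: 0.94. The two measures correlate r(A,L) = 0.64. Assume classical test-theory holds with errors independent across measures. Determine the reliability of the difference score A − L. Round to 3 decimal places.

Var(A−L) = 1 + 1 − 2·0.64 = 2 − 1.28 = 0.72.
Because errors are independent across components, Cov(Tᵢ,Tⱼ) = Cov(Xᵢ,Xⱼ); the off-diagonal part of the true-score variance is the same as above.
True-score variance = [0.76 + 0.94] − 1.28 = 1.7 − 1.28 = 0.42.
Reliability = 0.42 / 0.72 = 0.583.

0.583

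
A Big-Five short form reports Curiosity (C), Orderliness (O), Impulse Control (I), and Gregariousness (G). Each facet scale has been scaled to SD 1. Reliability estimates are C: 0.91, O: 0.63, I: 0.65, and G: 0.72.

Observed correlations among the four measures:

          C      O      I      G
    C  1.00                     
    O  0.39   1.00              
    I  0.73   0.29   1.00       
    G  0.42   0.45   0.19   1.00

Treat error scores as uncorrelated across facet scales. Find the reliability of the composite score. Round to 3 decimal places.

Var(C+O+I+G) = 4 + 2·[0.39 + 0.73 + 0.42 + 0.29 + 0.45 + 0.19] = 4 + 4.94 = 8.94.
With uncorrelated errors the cross-covariances are all true-score covariance, so they carry over unchanged; only the diagonal terms shrink to ρᵢσᵢ².
True-score variance = [0.91 + 0.63 + 0.65 + 0.72] + 4.94 = 2.91 + 4.94 = 7.85.
Reliability = 7.85 / 8.94 = 0.878.

0.878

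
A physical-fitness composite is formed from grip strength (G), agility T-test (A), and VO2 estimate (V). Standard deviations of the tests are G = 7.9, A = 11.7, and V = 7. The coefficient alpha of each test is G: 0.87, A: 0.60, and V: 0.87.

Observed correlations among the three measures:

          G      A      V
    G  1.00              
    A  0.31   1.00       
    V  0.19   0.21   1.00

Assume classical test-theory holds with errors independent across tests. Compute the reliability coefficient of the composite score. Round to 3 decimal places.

Var(G+A+V) = 7.9² + 11.7² + 7² + 2·[7.9·11.7·0.31 + 7.9·7·0.19 + 11.7·7·0.21] = 248.3 + 112.719 = 361.019.
Because errors are independent across components, Cov(Tᵢ,Tⱼ) = Cov(Xᵢ,Xⱼ); the off-diagonal part of the true-score variance is the same as above.
True-score variance = [7.9²·0.87 + 11.7²·0.60 + 7²·0.87] + 112.719 = 179.061 + 112.719 = 291.779.
Reliability = 291.779 / 361.019 = 0.808.

0.808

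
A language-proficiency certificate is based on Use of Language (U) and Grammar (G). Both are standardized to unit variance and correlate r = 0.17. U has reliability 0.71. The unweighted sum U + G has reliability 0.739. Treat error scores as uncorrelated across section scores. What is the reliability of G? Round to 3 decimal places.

0.679

Var(U+G) = 2 + 2·0.17 = 2.340.
True-score variance = ρ_U + ρ_G + 2·0.17, so 0.739 = (0.71 + ρ_G + 0.34) / 2.340.
ρ_G = 0.739·2.340 − 0.71 − 0.34 = 0.679.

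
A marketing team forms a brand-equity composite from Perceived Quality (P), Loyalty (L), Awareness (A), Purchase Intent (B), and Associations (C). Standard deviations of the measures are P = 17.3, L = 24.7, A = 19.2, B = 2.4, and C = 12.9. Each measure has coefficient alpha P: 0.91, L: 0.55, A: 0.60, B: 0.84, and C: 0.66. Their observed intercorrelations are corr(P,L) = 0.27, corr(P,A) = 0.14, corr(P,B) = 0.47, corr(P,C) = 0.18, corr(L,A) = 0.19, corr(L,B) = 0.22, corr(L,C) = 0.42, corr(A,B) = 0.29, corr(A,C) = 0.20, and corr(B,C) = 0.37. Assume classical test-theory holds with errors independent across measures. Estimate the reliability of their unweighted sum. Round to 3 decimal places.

0.799

Var(P+L+A+B+C) = 17.3² + 24.7² + 19.2² + 2.4² + 12.9² + 2·[17.3·24.7·0.27 + 17.3·19.2·0.14 + 17.3·2.4·0.47 + 17.3·12.9·0.18 + 24.7·19.2·0.19 + 24.7·2.4·0.22 + 24.7·12.9·0.42 + 19.2·2.4·0.29 + 19.2·12.9·0.20 + 2.4·12.9·0.37] = 1450.19 + 1065.77 = 2515.96.
With uncorrelated errors the cross-covariances are all true-score covariance, so they carry over unchanged; only the diagonal terms shrink to ρᵢσᵢ².
True-score variance = [17.3²·0.91 + 24.7²·0.55 + 19.2²·0.60 + 2.4²·0.84 + 12.9²·0.66] + 1065.77 = 943.756 + 1065.77 = 2009.53.
Reliability = 2009.53 / 2515.96 = 0.799.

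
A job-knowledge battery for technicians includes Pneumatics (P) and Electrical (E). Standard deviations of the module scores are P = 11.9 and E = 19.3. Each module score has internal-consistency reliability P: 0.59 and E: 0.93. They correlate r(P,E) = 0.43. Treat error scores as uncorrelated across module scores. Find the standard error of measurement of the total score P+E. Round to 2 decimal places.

Var(total) = 514.1 + 197.516 = 711.616.
True-score variance = 429.966 + 197.516 = 627.482, so reliability = 0.8818.
Error variance = 711.616 − 627.482 = 84.1344; SEM = √84.1344 = 9.17.

9.17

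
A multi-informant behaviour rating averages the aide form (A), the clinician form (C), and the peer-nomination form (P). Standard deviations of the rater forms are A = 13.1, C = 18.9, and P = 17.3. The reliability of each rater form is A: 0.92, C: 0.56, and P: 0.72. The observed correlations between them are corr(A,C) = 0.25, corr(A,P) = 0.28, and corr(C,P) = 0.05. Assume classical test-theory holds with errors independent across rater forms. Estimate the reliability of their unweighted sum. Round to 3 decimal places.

0.771

Var(A+C+P) = 13.1² + 18.9² + 17.3² + 2·[13.1·18.9·0.25 + 13.1·17.3·0.28 + 18.9·17.3·0.05] = 828.11 + 283.405 = 1111.51.
With uncorrelated errors the cross-covariances are all true-score covariance, so they carry over unchanged; only the diagonal terms shrink to ρᵢσᵢ².
True-score variance = [13.1²·0.92 + 18.9²·0.56 + 17.3²·0.72] + 283.405 = 573.408 + 283.405 = 856.812.
Reliability = 856.812 / 1111.51 = 0.771.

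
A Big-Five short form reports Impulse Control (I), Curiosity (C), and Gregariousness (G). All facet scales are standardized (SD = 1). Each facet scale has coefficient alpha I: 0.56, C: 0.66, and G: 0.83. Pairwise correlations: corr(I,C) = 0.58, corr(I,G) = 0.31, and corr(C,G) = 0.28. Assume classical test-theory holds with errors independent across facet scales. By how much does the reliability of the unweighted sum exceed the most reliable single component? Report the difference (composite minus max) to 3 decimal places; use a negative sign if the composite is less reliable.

-0.008

Var(sum) = 3 + 2.34 = 5.34; true-score variance = 2.05 + 2.34 = 4.39; composite reliability = 0.8221.
Max component reliability = 0.8300.
Difference = 0.8221 − 0.8300 = -0.008.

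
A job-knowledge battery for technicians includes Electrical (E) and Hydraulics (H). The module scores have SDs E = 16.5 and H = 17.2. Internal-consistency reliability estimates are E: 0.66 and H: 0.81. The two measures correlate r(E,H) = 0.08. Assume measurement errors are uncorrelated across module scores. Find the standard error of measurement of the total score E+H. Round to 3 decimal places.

12.197

Var(total) = 568.09 + 45.408 = 613.498.
True-score variance = 419.315 + 45.408 = 464.723, so reliability = 0.7575.
Error variance = 613.498 − 464.723 = 148.775; SEM = √148.775 = 12.197.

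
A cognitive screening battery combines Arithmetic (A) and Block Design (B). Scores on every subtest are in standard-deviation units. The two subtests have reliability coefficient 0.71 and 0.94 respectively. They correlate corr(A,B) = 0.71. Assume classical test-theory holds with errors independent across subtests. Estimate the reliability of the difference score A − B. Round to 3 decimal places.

Var(A−B) = 1 + 1 − 2·0.71 = 2 − 1.42 = 0.58.
Because errors are independent across components, Cov(Tᵢ,Tⱼ) = Cov(Xᵢ,Xⱼ); the off-diagonal part of the true-score variance is the same as above.
True-score variance = [0.71 + 0.94] − 1.42 = 1.65 − 1.42 = 0.23.
Reliability = 0.23 / 0.58 = 0.397.

0.397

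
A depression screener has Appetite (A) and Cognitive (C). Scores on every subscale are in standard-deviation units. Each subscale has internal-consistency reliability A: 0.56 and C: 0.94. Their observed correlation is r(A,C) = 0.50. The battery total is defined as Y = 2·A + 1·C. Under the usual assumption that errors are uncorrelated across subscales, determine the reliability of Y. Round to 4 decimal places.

Var(Y) = 2² + 1 + 2·[2·0.50] = 5 + 2 = 7.
With uncorrelated errors the cross-covariances are all true-score covariance, so they carry over unchanged; only the diagonal terms shrink to ρᵢσᵢ².
True-score variance = [2²·0.56 + 0.94] + 2 = 3.18 + 2 = 5.18.
Reliability = 5.18 / 7 = 0.7400.

0.7400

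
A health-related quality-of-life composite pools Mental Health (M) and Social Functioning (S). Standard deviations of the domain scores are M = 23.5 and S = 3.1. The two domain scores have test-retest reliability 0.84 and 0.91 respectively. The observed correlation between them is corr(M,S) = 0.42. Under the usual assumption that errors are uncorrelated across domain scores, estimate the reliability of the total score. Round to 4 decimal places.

Var(M+S) = 23.5² + 3.1² + 2·[23.5·3.1·0.42] = 561.86 + 61.194 = 623.054.
Because errors are independent across components, Cov(Tᵢ,Tⱼ) = Cov(Xᵢ,Xⱼ); the off-diagonal part of the true-score variance is the same as above.
True-score variance = [23.5²·0.84 + 3.1²·0.91] + 61.194 = 472.635 + 61.194 = 533.829.
Reliability = 533.829 / 623.054 = 0.8568.

0.8568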